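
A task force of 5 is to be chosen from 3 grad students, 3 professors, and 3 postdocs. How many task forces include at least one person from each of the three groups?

108

Unrestricted: C(9,5) = 126 ways to pick any 5 of the 9.
Selections missing a whole group: no grad students → C(6,5) = 6; no professors → C(6,5) = 6; no postdocs → C(6,5) = 6.
Add back selections omitting two groups (i.e. drawn from a single group): C(3,5) + C(3,5) + C(3,5) = 0.
By inclusion–exclusion: 126 − 18 + 0 = 108.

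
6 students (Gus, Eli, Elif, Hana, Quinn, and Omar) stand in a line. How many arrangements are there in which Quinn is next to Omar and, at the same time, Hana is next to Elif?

96

Treat {Quinn,Omar} as one block (2 orders) and {Hana,Elif} as another (2 orders).
That leaves 4 units to arrange: 2 × 2 × 4! = 4 × 24 = 96.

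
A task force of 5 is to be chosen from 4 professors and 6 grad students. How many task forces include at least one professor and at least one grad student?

With no constraint there are C(10,5) = 252 possible selections.
Selections missing a whole group: no professors → C(6,5) = 6; no grad students → C(4,5) = 0.
Both groups omitted at once is impossible, so 252 − 6 = 246.

246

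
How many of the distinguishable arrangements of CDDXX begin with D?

12

Fix D in the first position and arrange the remaining 4 letters.
Those 4 letters have X appearing twice, giving (4)!/(2!) = 12.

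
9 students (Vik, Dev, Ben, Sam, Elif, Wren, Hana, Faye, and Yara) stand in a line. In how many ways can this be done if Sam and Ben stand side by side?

Treat {Sam, Ben} as a single unit. There are 8 units to order, and the pair itself can be ordered 2 ways.
That gives 2 × 8! = 2 × 40320 = 80640.

80640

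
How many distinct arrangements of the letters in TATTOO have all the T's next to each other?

12

Treat the 3 copies of T as a single block. The multiset to arrange is then {TTT, A, O, O}, 4 items in all.
That gives (4)!/(2!) = 12 arrangements.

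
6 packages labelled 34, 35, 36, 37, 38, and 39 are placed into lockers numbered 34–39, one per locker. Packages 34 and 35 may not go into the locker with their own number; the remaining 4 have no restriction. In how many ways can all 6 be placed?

Let Aᵢ (for i ∈ {34, 35}) be the placements that put package i in its forbidden locker. Any j of these fix j positions, leaving (6−j)! ways to fill the rest, and there are C(2,j) ways to pick which j.
By inclusion–exclusion, the number of valid placements is Σ_{j=0}^{2} (−1)^j C(2,j)·(6−j)!.
Computing: 720 − 240 + 24 = 504.

504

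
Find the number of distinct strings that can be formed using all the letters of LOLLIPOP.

LOLLIPOP has 8 letters with L appearing 3 times, O appearing twice, and P appearing twice.
Dividing 8! = 40320 by 3!·2!·2! = 24 for the repeated letters gives 1680.

1680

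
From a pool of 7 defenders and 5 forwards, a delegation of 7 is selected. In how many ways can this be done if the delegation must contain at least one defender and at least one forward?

Total 7-person selections from all 12: C(12,7) = 792.
Subtract selections that omit an entire group: no defenders → C(5,7) = 0; no forwards → C(7,7) = 1.
Both groups omitted at once is impossible, so 792 − 1 = 791.

791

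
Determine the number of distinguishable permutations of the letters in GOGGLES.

840

GOGGLES has 7 letters with G appearing 3 times.
So there are 7! / (3!) = 840 distinguishable arrangements.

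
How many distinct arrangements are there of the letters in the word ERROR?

ERROR has 5 letters with R appearing 3 times.
Dividing 5! = 120 by 3! = 6 for the repeated letters gives 20.

20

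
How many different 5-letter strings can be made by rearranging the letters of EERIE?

20

EERIE has 5 letters with E appearing 3 times.
The number of distinct arrangements is 5!/(3!) = 120/6 = 20.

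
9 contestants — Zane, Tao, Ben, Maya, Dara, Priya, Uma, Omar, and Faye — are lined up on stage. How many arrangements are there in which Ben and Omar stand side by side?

Glue Ben and Omar into one block (2 internal orders), leaving 8 units to arrange in a row.
That gives 2 × 8! = 2 × 40320 = 80640.

80640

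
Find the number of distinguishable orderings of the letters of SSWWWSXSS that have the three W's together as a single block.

Treat the 3 copies of W as a single block. The multiset to arrange is then {WWW, S, S, S, S, S, X}, 7 items in all.
That gives (7)!/(5!) = 42 arrangements.

42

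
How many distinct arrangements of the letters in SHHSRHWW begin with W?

420

With the first slot taken by W, it remains to arrange the other 7 letters (SHHSRHW).
Those 7 letters have H appearing 3 times and S appearing twice, giving (7)!/(3!·2!) = 420.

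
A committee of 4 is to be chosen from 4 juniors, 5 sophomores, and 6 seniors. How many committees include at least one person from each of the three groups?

With no constraint there are C(15,4) = 1365 possible selections.
Subtract selections that omit an entire group: no juniors → C(11,4) = 330; no sophomores → C(10,4) = 210; no seniors → C(9,4) = 126.
Add back selections omitting two groups (i.e. drawn from a single group): C(4,4) + C(5,4) + C(6,4) = 21.
By inclusion–exclusion: 1365 − 666 + 21 = 720.

720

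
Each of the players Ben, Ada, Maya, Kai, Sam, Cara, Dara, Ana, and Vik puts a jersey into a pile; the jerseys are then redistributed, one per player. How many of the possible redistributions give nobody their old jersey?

133496

This is the derangement count D_9: permutations of 9 items with no fixed point.
By inclusion–exclusion this is Σ_{j=0}^{9} (−1)^j C(9,j)·(9−j)!.
Computing: 362880 − 362880 + 181440 − 60480 + 15120 − 3024 + 504 − 72 + 9 − 1 = 133496.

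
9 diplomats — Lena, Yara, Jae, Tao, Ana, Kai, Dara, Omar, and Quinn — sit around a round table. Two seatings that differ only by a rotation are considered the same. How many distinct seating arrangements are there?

Seat Lena anywhere (absorbing the rotational symmetry), then permute the other 8: (8)! = 40320.

40320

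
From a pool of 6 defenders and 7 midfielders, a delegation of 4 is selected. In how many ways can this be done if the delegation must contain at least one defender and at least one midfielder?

665

Unrestricted: C(13,4) = 715 ways to pick any 4 of the 13.
Selections missing a whole group: no defenders → C(7,4) = 35; no midfielders → C(6,4) = 15.
Both groups omitted at once is impossible, so 715 − 50 = 665.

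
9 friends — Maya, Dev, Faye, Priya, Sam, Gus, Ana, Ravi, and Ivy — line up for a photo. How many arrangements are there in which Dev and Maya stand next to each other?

Place the 7 others and the Dev-Maya pair as 8 objects in a line; the pair has 2 internal arrangements.
So the count is 2·(8)! = 80640.

80640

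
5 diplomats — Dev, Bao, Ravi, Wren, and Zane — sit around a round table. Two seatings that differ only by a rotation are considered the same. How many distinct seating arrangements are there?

Seat Dev anywhere (absorbing the rotational symmetry), then permute the other 4: (4)! = 24.

24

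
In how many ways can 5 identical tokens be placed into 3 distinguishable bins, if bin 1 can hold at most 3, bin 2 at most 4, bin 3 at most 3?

By stars and bars, unrestricted non-negative solutions to x_1+…+x_3 = 5 number C(5+2,2) = 21.
Subtract solutions that violate a single cap (substitute x_i' = x_i − (cap_i+1)): x_1 ≥ 4 gives C(3,2) = 3; x_2 ≥ 5 gives C(2,2) = 1; x_3 ≥ 4 gives C(3,2) = 3. Together 7.
No two caps can be exceeded simultaneously, so the pair terms are all 0.
By inclusion–exclusion the count is 21 − 7 + 0 = 14.

14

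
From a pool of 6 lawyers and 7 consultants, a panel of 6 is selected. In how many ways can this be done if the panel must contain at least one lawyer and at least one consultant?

1708

Total 6-person selections from all 13: C(13,6) = 1716.
Selections missing a whole group: no lawyers → C(7,6) = 7; no consultants → C(6,6) = 1.
Both groups omitted at once is impossible, so 1716 − 8 = 1708.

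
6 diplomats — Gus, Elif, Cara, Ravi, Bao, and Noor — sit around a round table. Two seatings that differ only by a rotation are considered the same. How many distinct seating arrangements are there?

Fix one person's seat to break rotational symmetry; the remaining 5 people can be arranged in (5)! = 120 ways.

120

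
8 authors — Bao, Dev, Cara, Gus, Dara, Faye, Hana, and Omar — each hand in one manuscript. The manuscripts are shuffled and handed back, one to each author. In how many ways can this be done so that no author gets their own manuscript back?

Count assignments avoiding every fixed point. For any j of the 8 authors fixed to their own manuscript, the other 8−j can be arranged in (8−j)! ways.
By inclusion–exclusion this is Σ_{j=0}^{8} (−1)^j C(8,j)·(8−j)!.
Computing: 40320 − 40320 + 20160 − 6720 + 1680 − 336 + 56 − 8 + 1 = 14833.

14833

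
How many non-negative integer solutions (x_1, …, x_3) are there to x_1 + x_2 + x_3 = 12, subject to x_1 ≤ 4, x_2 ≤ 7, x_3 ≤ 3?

Without the upper bounds there are C(14,2) = 91 ways to split 12 among 3 variables.
Subtract solutions that violate a single cap (substitute x_i' = x_i − (cap_i+1)): x_1 ≥ 5 gives C(9,2) = 36; x_2 ≥ 8 gives C(6,2) = 15; x_3 ≥ 4 gives C(10,2) = 45. Together 96.
Add back pairs where two caps are both exceeded: 0 + 10 + 1 = 11.
By inclusion–exclusion the count is 91 − 96 + 11 = 6.

6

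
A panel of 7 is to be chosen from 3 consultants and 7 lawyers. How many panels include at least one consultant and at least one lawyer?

With no constraint there are C(10,7) = 120 possible selections.
Subtract selections that omit an entire group: no consultants → C(7,7) = 1; no lawyers → C(3,7) = 0.
Both groups omitted at once is impossible, so 120 − 1 = 119.

119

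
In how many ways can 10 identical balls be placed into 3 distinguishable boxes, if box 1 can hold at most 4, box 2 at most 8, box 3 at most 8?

39

By stars and bars, unrestricted non-negative solutions to x_1+…+x_3 = 10 number C(10+2,2) = 66.
Subtract solutions that violate a single cap (substitute x_i' = x_i − (cap_i+1)): x_1 ≥ 5 gives C(7,2) = 21; x_2 ≥ 9 gives C(3,2) = 3; x_3 ≥ 9 gives C(3,2) = 3. Together 27.
No two caps can be exceeded simultaneously, so the pair terms are all 0.
By inclusion–exclusion the count is 66 − 27 + 0 = 39.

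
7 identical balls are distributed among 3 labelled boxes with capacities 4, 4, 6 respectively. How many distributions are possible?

By stars and bars, unrestricted non-negative solutions to x_1+…+x_3 = 7 number C(7+2,2) = 36.
Subtract solutions that violate a single cap (substitute x_i' = x_i − (cap_i+1)): x_1 ≥ 5 gives C(4,2) = 6; x_2 ≥ 5 gives C(4,2) = 6; x_3 ≥ 7 gives C(2,2) = 1. Together 13.
No two caps can be exceeded simultaneously, so the pair terms are all 0.
By inclusion–exclusion the count is 36 − 13 + 0 = 23.

23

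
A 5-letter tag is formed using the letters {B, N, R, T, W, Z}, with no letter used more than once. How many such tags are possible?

This is a permutation of 5 out of 6: P(6,5) = 6!/1!.
6 × 5 × 4 × 3 × 2 = 720.

720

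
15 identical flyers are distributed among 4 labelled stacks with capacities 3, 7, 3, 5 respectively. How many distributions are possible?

Without the upper bounds there are C(18,3) = 816 ways to split 15 among 4 stacks.
Subtract solutions that violate a single cap (substitute x_i' = x_i − (cap_i+1)): x_1 ≥ 4 gives C(14,3) = 364; x_2 ≥ 8 gives C(10,3) = 120; x_3 ≥ 4 gives C(14,3) = 364; x_4 ≥ 6 gives C(12,3) = 220. Together 1068.
Add back pairs where two caps are both exceeded: 20 + 120 + 56 + 20 + 4 + 56 = 276.
Subtract triples: 0 + 0 + 4 + 0 = 4.
By inclusion–exclusion the count is 816 − 1068 + 276 − 4 = 20.

20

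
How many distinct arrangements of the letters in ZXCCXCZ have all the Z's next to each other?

Treat the 2 copies of Z as a single block. The multiset to arrange is then {ZZ, C, C, C, X, X}, 6 items in all.
That gives (6)!/(3!·2!) = 60 arrangements.

60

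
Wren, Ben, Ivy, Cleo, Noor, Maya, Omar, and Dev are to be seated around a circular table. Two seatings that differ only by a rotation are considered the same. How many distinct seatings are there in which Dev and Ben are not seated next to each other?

3600

Without the restriction there are (7)! = 5040 seatings.
Seatings with Dev beside Ben: treat them as a block with 2 internal orders, giving 2 × (6)! = 1440.
Subtracting, 5040 − 1440 = 3600.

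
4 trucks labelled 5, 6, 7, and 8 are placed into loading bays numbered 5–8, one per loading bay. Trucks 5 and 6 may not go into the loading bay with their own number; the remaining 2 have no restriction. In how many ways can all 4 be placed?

Let Aᵢ (for i ∈ {5, 6}) be the placements that put truck i in its forbidden loading bay. Any j of these fix j positions, leaving (4−j)! ways to fill the rest, and there are C(2,j) ways to pick which j.
By inclusion–exclusion, the number of valid placements is Σ_{j=0}^{2} (−1)^j C(2,j)·(4−j)!.
Computing: 24 − 12 + 2 = 14.

14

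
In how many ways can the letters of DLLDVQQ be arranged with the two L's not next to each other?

450

There are 7!/(2!·2!·2!) = 630 arrangements of DLLDVQQ in total.
Arrangements with the L's together: treat LL as one letter, giving (6)!/(2!·2!) = 180.
Hence 630 − 180 = 450.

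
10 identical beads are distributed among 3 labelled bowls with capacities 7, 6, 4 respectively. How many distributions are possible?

By stars and bars, unrestricted non-negative solutions to x_1+…+x_3 = 10 number C(10+2,2) = 66.
Subtract solutions that violate a single cap (substitute x_i' = x_i − (cap_i+1)): x_1 ≥ 8 gives C(4,2) = 6; x_2 ≥ 7 gives C(5,2) = 10; x_3 ≥ 5 gives C(7,2) = 21. Together 37.
No two caps can be exceeded simultaneously, so the pair terms are all 0.
By inclusion–exclusion the count is 66 − 37 + 0 = 29.

29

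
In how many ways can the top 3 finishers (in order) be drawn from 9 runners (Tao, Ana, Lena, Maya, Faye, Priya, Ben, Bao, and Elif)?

There are 9 choices for 1st place, 8 for 2nd, and 7 for 3rd.
That gives 9 × 8 × 7 = 504.

504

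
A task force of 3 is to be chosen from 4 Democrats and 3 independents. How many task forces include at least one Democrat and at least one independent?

30

Unrestricted: C(7,3) = 35 ways to pick any 3 of the 7.
Subtract selections that omit an entire group: no Democrats → C(3,3) = 1; no independents → C(4,3) = 4.
Both groups omitted at once is impossible, so 35 − 5 = 30.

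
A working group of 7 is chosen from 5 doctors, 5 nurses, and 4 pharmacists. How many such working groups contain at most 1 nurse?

Split by how many nurses are chosen (0 through 1).
Sum: C(5,0)·C(9,7) + C(5,1)·C(9,6) = 36 + 420 = 456.

456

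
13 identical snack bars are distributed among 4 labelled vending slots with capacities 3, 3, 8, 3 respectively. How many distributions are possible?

By stars and bars, unrestricted non-negative solutions to x_1+…+x_4 = 13 number C(13+3,3) = 560.
Subtract solutions that violate a single cap (substitute x_i' = x_i − (cap_i+1)): x_1 ≥ 4 gives C(12,3) = 220; x_2 ≥ 4 gives C(12,3) = 220; x_3 ≥ 9 gives C(7,3) = 35; x_4 ≥ 4 gives C(12,3) = 220. Together 695.
Add back pairs where two caps are both exceeded: 56 + 1 + 56 + 1 + 56 + 1 = 171.
Subtract triples: 0 + 4 + 0 + 0 = 4.
By inclusion–exclusion the count is 560 − 695 + 171 − 4 = 32.

32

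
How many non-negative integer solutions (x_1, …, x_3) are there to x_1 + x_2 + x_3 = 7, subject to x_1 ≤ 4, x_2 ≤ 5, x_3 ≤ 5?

24

By stars and bars, unrestricted non-negative solutions to x_1+…+x_3 = 7 number C(7+2,2) = 36.
Subtract solutions that violate a single cap (substitute x_i' = x_i − (cap_i+1)): x_1 ≥ 5 gives C(4,2) = 6; x_2 ≥ 6 gives C(3,2) = 3; x_3 ≥ 6 gives C(3,2) = 3. Together 12.
No two caps can be exceeded simultaneously, so the pair terms are all 0.
By inclusion–exclusion the count is 36 − 12 + 0 = 24.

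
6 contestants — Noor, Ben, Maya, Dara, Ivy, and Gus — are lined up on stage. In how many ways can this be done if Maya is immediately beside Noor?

Place the 4 others and the Maya-Noor pair as 5 objects in a line; the pair has 2 internal arrangements.
That gives 2 × 5! = 2 × 120 = 240.

240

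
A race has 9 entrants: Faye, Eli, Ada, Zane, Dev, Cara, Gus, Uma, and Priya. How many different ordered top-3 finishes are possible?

504

This is an ordered selection of 3 from 9: P(9,3).
That gives 9 × 8 × 7 = 504.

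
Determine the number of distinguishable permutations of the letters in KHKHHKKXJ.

2520

The 9 letters of KHKHHKKXJ have repeats: H appearing 3 times and K appearing 4 times.
The number of distinct arrangements is 9!/(4!·3!) = 362880/144 = 2520.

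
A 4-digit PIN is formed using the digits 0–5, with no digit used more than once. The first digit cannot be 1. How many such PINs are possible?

300

The first digit has 6−1 = 5 choices (anything except 1).
The remaining 3 digits are filled from the other 5 symbols without repetition: 5 × 4 × 3 = 60.
Total: 5 × 60 = 300.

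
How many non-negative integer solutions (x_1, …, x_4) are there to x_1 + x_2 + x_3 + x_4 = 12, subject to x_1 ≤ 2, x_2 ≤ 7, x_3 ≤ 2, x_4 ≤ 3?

Ignoring the caps, the number of non-negative solutions to x_1+…+x_4 = 12 is C(15,3) = 455.
Subtract solutions that violate a single cap (substitute x_i' = x_i − (cap_i+1)): x_1 ≥ 3 gives C(12,3) = 220; x_2 ≥ 8 gives C(7,3) = 35; x_3 ≥ 3 gives C(12,3) = 220; x_4 ≥ 4 gives C(11,3) = 165. Together 640.
Add back pairs where two caps are both exceeded: 4 + 84 + 56 + 4 + 1 + 56 = 205.
Subtract triples: 0 + 0 + 10 + 0 = 10.
By inclusion–exclusion the count is 455 − 640 + 205 − 10 = 10.

10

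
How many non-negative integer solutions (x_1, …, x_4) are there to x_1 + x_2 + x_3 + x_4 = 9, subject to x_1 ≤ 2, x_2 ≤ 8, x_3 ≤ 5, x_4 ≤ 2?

53

Ignoring the caps, the number of non-negative solutions to x_1+…+x_4 = 9 is C(12,3) = 220.
Subtract solutions that violate a single cap (substitute x_i' = x_i − (cap_i+1)): x_1 ≥ 3 gives C(9,3) = 84; x_2 ≥ 9 gives C(3,3) = 1; x_3 ≥ 6 gives C(6,3) = 20; x_4 ≥ 3 gives C(9,3) = 84. Together 189.
Add back pairs where two caps are both exceeded: 0 + 1 + 20 + 0 + 0 + 1 = 22.
By inclusion–exclusion the count is 220 − 189 + 22 = 53.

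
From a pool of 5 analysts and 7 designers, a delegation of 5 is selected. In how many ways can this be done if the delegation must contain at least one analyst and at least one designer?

Total 5-person selections from all 12: C(12,5) = 792.
Subtract selections that omit an entire group: no analysts → C(7,5) = 21; no designers → C(5,5) = 1.
Both groups omitted at once is impossible, so 792 − 22 = 770.

770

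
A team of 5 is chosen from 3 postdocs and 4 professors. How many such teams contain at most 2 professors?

6

Split by how many professors are chosen (0 through 2).
Sum: C(4,0)·C(3,5) + C(4,1)·C(3,4) + C(4,2)·C(3,3) = 0 + 0 + 6 = 6.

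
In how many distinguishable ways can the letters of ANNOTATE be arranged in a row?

Letter multiplicities in ANNOTATE: A×2, E×1, N×2, O×1, T×2.
Dividing 8! = 40320 by 2!·2!·2! = 8 for the repeated letters gives 5040.

5040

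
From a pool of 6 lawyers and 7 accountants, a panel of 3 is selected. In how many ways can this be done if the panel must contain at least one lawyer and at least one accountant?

231

Unrestricted: C(13,3) = 286 ways to pick any 3 of the 13.
Selections missing a whole group: no lawyers → C(7,3) = 35; no accountants → C(6,3) = 20.
Both groups omitted at once is impossible, so 286 − 55 = 231.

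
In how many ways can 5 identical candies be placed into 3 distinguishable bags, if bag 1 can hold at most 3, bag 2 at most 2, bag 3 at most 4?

11

Without the upper bounds there are C(7,2) = 21 ways to split 5 among 3 bags.
Subtract solutions that violate a single cap (substitute x_i' = x_i − (cap_i+1)): x_1 ≥ 4 gives C(3,2) = 3; x_2 ≥ 3 gives C(4,2) = 6; x_3 ≥ 5 gives C(2,2) = 1. Together 10.
No two caps can be exceeded simultaneously, so the pair terms are all 0.
By inclusion–exclusion the count is 21 − 10 + 0 = 11.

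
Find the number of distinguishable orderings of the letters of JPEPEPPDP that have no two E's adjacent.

There are 9!/(5!·2!) = 1512 arrangements of JPEPEPPDP in total.
If the two E's are adjacent, glue them into one block, leaving 8 items to arrange: (8)!/(5!) = 336 ways.
Subtracting, 1512 − 336 = 1176 arrangements keep the E's apart.

1176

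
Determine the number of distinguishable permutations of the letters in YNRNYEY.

Letter multiplicities in YNRNYEY: E×1, N×2, R×1, Y×3.
The number of distinct arrangements is 7!/(3!·2!) = 5040/12 = 420.

420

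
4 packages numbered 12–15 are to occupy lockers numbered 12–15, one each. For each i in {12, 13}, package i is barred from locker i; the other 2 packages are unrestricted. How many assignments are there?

14

Let Aᵢ (for i ∈ {12, 13}) be the placements that put package i in its forbidden locker. Any j of these fix j positions, leaving (4−j)! ways to fill the rest, and there are C(2,j) ways to pick which j.
By inclusion–exclusion, the number of valid placements is Σ_{j=0}^{2} (−1)^j C(2,j)·(4−j)!.
Computing: 24 − 12 + 2 = 14.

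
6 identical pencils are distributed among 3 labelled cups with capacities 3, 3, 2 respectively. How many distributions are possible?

Ignoring the caps, the number of non-negative solutions to x_1+…+x_3 = 6 is C(8,2) = 28.
Subtract solutions that violate a single cap (substitute x_i' = x_i − (cap_i+1)): x_1 ≥ 4 gives C(4,2) = 6; x_2 ≥ 4 gives C(4,2) = 6; x_3 ≥ 3 gives C(5,2) = 10. Together 22.
No two caps can be exceeded simultaneously, so the pair terms are all 0.
By inclusion–exclusion the count is 28 − 22 + 0 = 6.

6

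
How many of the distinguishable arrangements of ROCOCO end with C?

20

Fix C in the last position and arrange the remaining 5 letters.
Those 5 letters have O appearing 3 times, giving (5)!/(3!) = 20.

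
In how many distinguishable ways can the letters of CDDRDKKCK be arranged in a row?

CDDRDKKCK has 9 letters with C appearing twice, D appearing 3 times, and K appearing 3 times.
Dividing 9! = 362880 by 3!·3!·2! = 72 for the repeated letters gives 5040.

5040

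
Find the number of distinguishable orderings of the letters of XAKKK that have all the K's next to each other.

Treat the 3 copies of K as a single block. The multiset to arrange is then {KKK, A, X}, 3 items in all.
All 3 items are distinct, so there are (3)! = 6 arrangements.

6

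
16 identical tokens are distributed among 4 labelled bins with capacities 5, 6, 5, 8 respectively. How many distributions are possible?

Ignoring the caps, the number of non-negative solutions to x_1+…+x_4 = 16 is C(19,3) = 969.
Subtract solutions that violate a single cap (substitute x_i' = x_i − (cap_i+1)): x_1 ≥ 6 gives C(13,3) = 286; x_2 ≥ 7 gives C(12,3) = 220; x_3 ≥ 6 gives C(13,3) = 286; x_4 ≥ 9 gives C(10,3) = 120. Together 912.
Add back pairs where two caps are both exceeded: 20 + 35 + 4 + 20 + 1 + 4 = 84.
By inclusion–exclusion the count is 969 − 912 + 84 = 141.

141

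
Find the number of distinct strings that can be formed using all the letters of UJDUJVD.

630

The 7 letters of UJDUJVD have repeats: D appearing twice, J appearing twice, and U appearing twice.
The number of distinct arrangements is 7!/(2!·2!·2!) = 5040/8 = 630.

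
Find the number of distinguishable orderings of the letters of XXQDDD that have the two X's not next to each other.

Total arrangements of XXQDDD: 6!/(3!·2!) = 60.
If the two X's are adjacent, glue them into one block, leaving 5 items to arrange: (5)!/(3!) = 20 ways.
Hence 60 − 20 = 40.

40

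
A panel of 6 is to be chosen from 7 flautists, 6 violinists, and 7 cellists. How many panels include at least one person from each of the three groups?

Unrestricted: C(20,6) = 38760 ways to pick any 6 of the 20.
Selections missing a whole group: no flautists → C(13,6) = 1716; no violinists → C(14,6) = 3003; no cellists → C(13,6) = 1716.
Add back selections omitting two groups (i.e. drawn from a single group): C(7,6) + C(6,6) + C(7,6) = 15.
By inclusion–exclusion: 38760 − 6435 + 15 = 32340.

32340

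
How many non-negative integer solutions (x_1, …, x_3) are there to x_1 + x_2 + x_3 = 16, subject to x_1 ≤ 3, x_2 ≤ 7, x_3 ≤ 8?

Without the upper bounds there are C(18,2) = 153 ways to split 16 among 3 variables.
Subtract solutions that violate a single cap (substitute x_i' = x_i − (cap_i+1)): x_1 ≥ 4 gives C(14,2) = 91; x_2 ≥ 8 gives C(10,2) = 45; x_3 ≥ 9 gives C(9,2) = 36. Together 172.
Add back pairs where two caps are both exceeded: 15 + 10 + 0 = 25.
By inclusion–exclusion the count is 153 − 172 + 25 = 6.

6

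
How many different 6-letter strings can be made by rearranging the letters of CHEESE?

The 6 letters of CHEESE have repeats: E appearing 3 times.
The number of distinct arrangements is 6!/(3!) = 720/6 = 120.

120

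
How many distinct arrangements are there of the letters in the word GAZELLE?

1260

The 7 letters of GAZELLE have repeats: E appearing twice and L appearing twice.
Dividing 7! = 5040 by 2!·2! = 4 for the repeated letters gives 1260.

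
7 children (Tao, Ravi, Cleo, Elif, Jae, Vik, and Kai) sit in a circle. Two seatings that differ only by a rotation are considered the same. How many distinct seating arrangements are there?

720

Seat Tao anywhere (absorbing the rotational symmetry), then permute the other 6: (6)! = 720.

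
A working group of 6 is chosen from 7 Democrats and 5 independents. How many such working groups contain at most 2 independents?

462

Split by how many independents are chosen (0 through 2).
Sum: C(5,0)·C(7,6) + C(5,1)·C(7,5) + C(5,2)·C(7,4) = 7 + 105 + 350 = 462.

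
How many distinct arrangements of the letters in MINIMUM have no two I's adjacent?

300

There are 7!/(3!·2!) = 420 arrangements of MINIMUM in total.
Arrangements with the I's together: treat II as one letter, giving (6)!/(3!) = 120.
Subtracting, 420 − 120 = 300 arrangements keep the I's apart.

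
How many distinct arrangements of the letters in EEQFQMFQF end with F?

Fix F in the last position and arrange the remaining 8 letters.
Those 8 letters have E appearing twice, F appearing twice, and Q appearing 3 times, giving (8)!/(3!·2!·2!) = 1680.

1680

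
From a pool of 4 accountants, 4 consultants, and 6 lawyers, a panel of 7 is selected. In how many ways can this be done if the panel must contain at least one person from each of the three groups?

Total 7-person selections from all 14: C(14,7) = 3432.
Selections missing a whole group: no accountants → C(10,7) = 120; no consultants → C(10,7) = 120; no lawyers → C(8,7) = 8.
Add back selections omitting two groups (i.e. drawn from a single group): C(4,7) + C(4,7) + C(6,7) = 0.
By inclusion–exclusion: 3432 − 248 + 0 = 3184.

3184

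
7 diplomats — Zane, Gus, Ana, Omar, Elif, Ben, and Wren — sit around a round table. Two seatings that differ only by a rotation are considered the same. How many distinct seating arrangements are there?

Seat Zane anywhere (absorbing the rotational symmetry), then permute the other 6: (6)! = 720.

720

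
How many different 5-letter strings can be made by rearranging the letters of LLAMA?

30

The 5 letters of LLAMA have repeats: A appearing twice and L appearing twice.
The number of distinct arrangements is 5!/(2!·2!) = 120/4 = 30.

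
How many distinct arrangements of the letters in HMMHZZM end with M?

With the last slot taken by M, it remains to arrange the other 6 letters (HMHZZM).
Those 6 letters have H appearing twice, M appearing twice, and Z appearing twice, giving (6)!/(2!·2!·2!) = 90.

90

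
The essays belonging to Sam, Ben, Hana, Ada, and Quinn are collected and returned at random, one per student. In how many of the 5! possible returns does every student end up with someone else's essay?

44

This is the derangement count D_5: permutations of 5 items with no fixed point.
By inclusion–exclusion this is Σ_{j=0}^{5} (−1)^j C(5,j)·(5−j)!.
Computing: 120 − 120 + 60 − 20 + 5 − 1 = 44.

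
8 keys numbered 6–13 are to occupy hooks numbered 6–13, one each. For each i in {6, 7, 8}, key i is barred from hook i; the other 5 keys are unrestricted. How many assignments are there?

27240

Let Aᵢ (for i ∈ {6, 7, 8}) be the placements that put key i in its forbidden hook. Any j of these fix j positions, leaving (8−j)! ways to fill the rest, and there are C(3,j) ways to pick which j.
By inclusion–exclusion, the number of valid placements is Σ_{j=0}^{3} (−1)^j C(3,j)·(8−j)!.
Computing: 40320 − 15120 + 2160 − 120 = 27240.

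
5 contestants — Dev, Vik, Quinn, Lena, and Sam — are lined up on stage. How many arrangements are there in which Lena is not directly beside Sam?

Of the 5! = 120 arrangements, those with Lena and Sam adjacent number 2 × 4! = 48 (treat the pair as a block with 2 internal orders).
So 120 − 48 = 72 arrangements keep them apart.

72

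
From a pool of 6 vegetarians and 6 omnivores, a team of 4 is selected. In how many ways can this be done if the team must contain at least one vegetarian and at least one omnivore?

465

With no constraint there are C(12,4) = 495 possible selections.
Subtract selections that omit an entire group: no vegetarians → C(6,4) = 15; no omnivores → C(6,4) = 15.
Both groups omitted at once is impossible, so 495 − 30 = 465.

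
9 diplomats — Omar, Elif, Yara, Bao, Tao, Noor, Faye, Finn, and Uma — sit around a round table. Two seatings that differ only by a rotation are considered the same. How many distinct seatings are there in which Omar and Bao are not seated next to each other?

30240

Without the restriction there are (8)! = 40320 seatings.
Seatings with Omar beside Bao: treat them as a block with 2 internal orders, giving 2 × (7)! = 10080.
Subtracting, 40320 − 10080 = 30240.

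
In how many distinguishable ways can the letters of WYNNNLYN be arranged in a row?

840

The 8 letters of WYNNNLYN have repeats: N appearing 4 times and Y appearing twice.
The number of distinct arrangements is 8!/(4!·2!) = 40320/48 = 840.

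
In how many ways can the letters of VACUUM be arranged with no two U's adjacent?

240

Total arrangements of VACUUM: 6!/(2!) = 360.
Arrangements with the U's together: treat UU as one letter, giving (5)! = 120.
Hence 360 − 120 = 240.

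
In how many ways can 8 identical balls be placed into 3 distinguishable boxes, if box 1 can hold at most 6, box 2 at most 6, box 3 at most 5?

By stars and bars, unrestricted non-negative solutions to x_1+…+x_3 = 8 number C(8+2,2) = 45.
Subtract solutions that violate a single cap (substitute x_i' = x_i − (cap_i+1)): x_1 ≥ 7 gives C(3,2) = 3; x_2 ≥ 7 gives C(3,2) = 3; x_3 ≥ 6 gives C(4,2) = 6. Together 12.
No two caps can be exceeded simultaneously, so the pair terms are all 0.
By inclusion–exclusion the count is 45 − 12 + 0 = 33.

33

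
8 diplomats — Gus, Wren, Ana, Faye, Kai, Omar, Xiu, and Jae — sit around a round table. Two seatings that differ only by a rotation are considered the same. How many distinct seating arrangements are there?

5040

Around a circle, 8 distinct people have 8!/8 = (7)! = 5040 rotationally distinct seatings.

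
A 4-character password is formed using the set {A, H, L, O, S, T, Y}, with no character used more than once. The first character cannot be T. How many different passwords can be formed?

The first character has 7−1 = 6 choices (anything except T).
The remaining 3 characters are filled from the other 6 symbols without repetition: 6 × 5 × 4 = 120.
Total: 6 × 120 = 720.

720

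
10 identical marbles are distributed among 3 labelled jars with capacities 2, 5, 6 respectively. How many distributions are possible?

By stars and bars, unrestricted non-negative solutions to x_1+…+x_3 = 10 number C(10+2,2) = 66.
Subtract solutions that violate a single cap (substitute x_i' = x_i − (cap_i+1)): x_1 ≥ 3 gives C(9,2) = 36; x_2 ≥ 6 gives C(6,2) = 15; x_3 ≥ 7 gives C(5,2) = 10. Together 61.
Add back pairs where two caps are both exceeded: 3 + 1 + 0 = 4.
By inclusion–exclusion the count is 66 − 61 + 4 = 9.

9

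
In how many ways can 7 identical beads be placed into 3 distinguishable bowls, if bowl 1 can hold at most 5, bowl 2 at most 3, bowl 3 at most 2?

9

By stars and bars, unrestricted non-negative solutions to x_1+…+x_3 = 7 number C(7+2,2) = 36.
Subtract solutions that violate a single cap (substitute x_i' = x_i − (cap_i+1)): x_1 ≥ 6 gives C(3,2) = 3; x_2 ≥ 4 gives C(5,2) = 10; x_3 ≥ 3 gives C(6,2) = 15. Together 28.
Add back pairs where two caps are both exceeded: 0 + 0 + 1 = 1.
By inclusion–exclusion the count is 36 − 28 + 1 = 9.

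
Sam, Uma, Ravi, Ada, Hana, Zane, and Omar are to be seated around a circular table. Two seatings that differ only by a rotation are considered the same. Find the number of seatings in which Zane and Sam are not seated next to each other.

480

All circular seatings of 7 people number (6)! = 720.
Those with Zane next to Sam: fuse the pair into one unit and seat 6 units around a circle — 2·(5)! = 240.
Subtracting, 720 − 240 = 480.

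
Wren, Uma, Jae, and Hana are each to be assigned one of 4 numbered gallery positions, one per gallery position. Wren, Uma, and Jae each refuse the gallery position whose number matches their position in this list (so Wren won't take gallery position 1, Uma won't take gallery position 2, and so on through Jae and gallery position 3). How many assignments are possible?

11

Let Aᵢ (for i ∈ {1, 2, 3}) be the placements that put person i in their forbidden gallery position. Any j of these fix j positions, leaving (4−j)! ways to fill the rest, and there are C(3,j) ways to pick which j.
By inclusion–exclusion, the number of valid placements is Σ_{j=0}^{3} (−1)^j C(3,j)·(4−j)!.
Computing: 24 − 18 + 6 − 1 = 11.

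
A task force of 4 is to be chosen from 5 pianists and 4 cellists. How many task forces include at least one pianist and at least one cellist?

Total 4-person selections from all 9: C(9,4) = 126.
Selections missing a whole group: no pianists → C(4,4) = 1; no cellists → C(5,4) = 5.
Both groups omitted at once is impossible, so 126 − 6 = 120.

120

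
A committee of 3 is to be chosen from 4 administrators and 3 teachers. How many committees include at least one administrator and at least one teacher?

Unrestricted: C(7,3) = 35 ways to pick any 3 of the 7.
Selections missing a whole group: no administrators → C(3,3) = 1; no teachers → C(4,3) = 4.
Both groups omitted at once is impossible, so 35 − 5 = 30.

30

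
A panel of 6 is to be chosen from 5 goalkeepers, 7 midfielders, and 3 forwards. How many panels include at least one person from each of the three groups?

3850

Unrestricted: C(15,6) = 5005 ways to pick any 6 of the 15.
Selections missing a whole group: no goalkeepers → C(10,6) = 210; no midfielders → C(8,6) = 28; no forwards → C(12,6) = 924.
Add back selections omitting two groups (i.e. drawn from a single group): C(5,6) + C(7,6) + C(3,6) = 7.
By inclusion–exclusion: 5005 − 1162 + 7 = 3850.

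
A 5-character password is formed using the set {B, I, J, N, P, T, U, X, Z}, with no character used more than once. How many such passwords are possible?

15120

This is a permutation of 5 out of 9: P(9,5) = 9!/4!.
9 × 8 × 7 × 6 × 5 = 15120.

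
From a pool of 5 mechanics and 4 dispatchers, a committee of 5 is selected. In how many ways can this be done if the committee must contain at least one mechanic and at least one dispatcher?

Total 5-person selections from all 9: C(9,5) = 126.
Subtract selections that omit an entire group: no mechanics → C(4,5) = 0; no dispatchers → C(5,5) = 1.
Both groups omitted at once is impossible, so 126 − 1 = 125.

125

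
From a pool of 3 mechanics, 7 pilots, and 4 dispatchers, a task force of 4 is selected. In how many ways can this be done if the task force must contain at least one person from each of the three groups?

Total 4-person selections from all 14: C(14,4) = 1001.
Subtract selections that omit an entire group: no mechanics → C(11,4) = 330; no pilots → C(7,4) = 35; no dispatchers → C(10,4) = 210.
Add back selections omitting two groups (i.e. drawn from a single group): C(3,4) + C(7,4) + C(4,4) = 36.
By inclusion–exclusion: 1001 − 575 + 36 = 462.

462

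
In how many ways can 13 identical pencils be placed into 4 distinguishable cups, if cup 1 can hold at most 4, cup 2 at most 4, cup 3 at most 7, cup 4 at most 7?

By stars and bars, unrestricted non-negative solutions to x_1+…+x_4 = 13 number C(13+3,3) = 560.
Subtract solutions that violate a single cap (substitute x_i' = x_i − (cap_i+1)): x_1 ≥ 5 gives C(11,3) = 165; x_2 ≥ 5 gives C(11,3) = 165; x_3 ≥ 8 gives C(8,3) = 56; x_4 ≥ 8 gives C(8,3) = 56. Together 442.
Add back pairs where two caps are both exceeded: 20 + 1 + 1 + 1 + 1 + 0 = 24.
By inclusion–exclusion the count is 560 − 442 + 24 = 142.

142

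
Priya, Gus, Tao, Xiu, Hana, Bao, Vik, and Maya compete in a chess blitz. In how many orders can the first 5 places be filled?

6720

There are 8 choices for 1st place, 7 for 2nd, and so on down to 4 for position 5.
That gives 8 × 7 × 6 × 5 × 4 = 6720.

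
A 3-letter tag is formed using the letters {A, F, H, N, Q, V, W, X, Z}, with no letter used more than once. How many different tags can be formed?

This is a permutation of 3 out of 9: P(9,3) = 9!/6!.
That product is 9 × 8 × 7 = 504.

504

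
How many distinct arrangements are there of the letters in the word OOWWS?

Letter multiplicities in OOWWS: O×2, S×1, W×2.
The number of distinct arrangements is 5!/(2!·2!) = 120/4 = 30.

30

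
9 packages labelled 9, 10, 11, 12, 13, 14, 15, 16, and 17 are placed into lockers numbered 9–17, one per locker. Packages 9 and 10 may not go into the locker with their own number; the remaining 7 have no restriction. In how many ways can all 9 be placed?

Let Aᵢ (for i ∈ {9, 10}) be the placements that put package i in its forbidden locker. Any j of these fix j positions, leaving (9−j)! ways to fill the rest, and there are C(2,j) ways to pick which j.
By inclusion–exclusion, the number of valid placements is Σ_{j=0}^{2} (−1)^j C(2,j)·(9−j)!.
Computing: 362880 − 80640 + 5040 = 287280.

287280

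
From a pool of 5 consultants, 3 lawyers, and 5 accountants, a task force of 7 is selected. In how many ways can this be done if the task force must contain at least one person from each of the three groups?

1580

Unrestricted: C(13,7) = 1716 ways to pick any 7 of the 13.
Subtract selections that omit an entire group: no consultants → C(8,7) = 8; no lawyers → C(10,7) = 120; no accountants → C(8,7) = 8.
Add back selections omitting two groups (i.e. drawn from a single group): C(5,7) + C(3,7) + C(5,7) = 0.
By inclusion–exclusion: 1716 − 136 + 0 = 1580.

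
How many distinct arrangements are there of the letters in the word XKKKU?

XKKKU has 5 letters with K appearing 3 times.
So there are 5! / (3!) = 20 distinguishable arrangements.

20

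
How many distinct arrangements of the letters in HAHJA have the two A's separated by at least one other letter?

18

There are 5!/(2!·2!) = 30 arrangements of HAHJA in total.
If the two A's are adjacent, glue them into one block, leaving 4 items to arrange: (4)!/(2!) = 12 ways.
Subtracting, 30 − 12 = 18 arrangements keep the A's apart.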